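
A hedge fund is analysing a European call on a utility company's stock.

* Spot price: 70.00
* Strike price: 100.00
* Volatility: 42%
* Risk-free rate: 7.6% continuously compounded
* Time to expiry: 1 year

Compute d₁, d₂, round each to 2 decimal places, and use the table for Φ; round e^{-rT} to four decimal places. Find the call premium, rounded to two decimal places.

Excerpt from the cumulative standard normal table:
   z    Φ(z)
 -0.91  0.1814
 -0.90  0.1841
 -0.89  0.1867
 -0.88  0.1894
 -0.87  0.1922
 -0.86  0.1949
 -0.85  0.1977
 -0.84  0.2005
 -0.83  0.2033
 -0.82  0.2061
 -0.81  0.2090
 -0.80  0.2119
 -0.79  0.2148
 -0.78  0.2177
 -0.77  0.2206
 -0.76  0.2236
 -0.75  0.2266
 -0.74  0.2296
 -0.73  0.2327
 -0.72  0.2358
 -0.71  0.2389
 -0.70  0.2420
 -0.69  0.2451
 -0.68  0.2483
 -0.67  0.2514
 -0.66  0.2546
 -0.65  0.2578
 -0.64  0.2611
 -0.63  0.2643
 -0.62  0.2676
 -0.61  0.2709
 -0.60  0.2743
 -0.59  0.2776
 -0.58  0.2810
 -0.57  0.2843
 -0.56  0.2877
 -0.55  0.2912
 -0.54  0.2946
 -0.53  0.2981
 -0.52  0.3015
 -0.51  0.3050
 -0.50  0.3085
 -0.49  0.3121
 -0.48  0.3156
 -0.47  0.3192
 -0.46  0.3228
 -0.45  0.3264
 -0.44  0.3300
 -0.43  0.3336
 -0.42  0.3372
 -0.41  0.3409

σ√T = 0.42 × 1.0000 = 0.4200
d₁ = [ln(70/100) + (0.076 + 0.42²/2)·1] / 0.4200 = [-0.3567 + 0.1642] / 0.4200 = -0.4583 which rounds to -0.46
d₂ = d₁ − σ√T = -0.4583 − 0.4200 = -0.8783 which rounds to -0.88
exp(−rT) = exp(−0.076·1) = 0.9268
N(d₁) = N(-0.46) = 0.3228;  N(d₂) = N(-0.88) = 0.1894
C = 70·0.3228 − 100·0.9268·0.1894 = 22.5960 − 17.5536 = 5.0424

5.04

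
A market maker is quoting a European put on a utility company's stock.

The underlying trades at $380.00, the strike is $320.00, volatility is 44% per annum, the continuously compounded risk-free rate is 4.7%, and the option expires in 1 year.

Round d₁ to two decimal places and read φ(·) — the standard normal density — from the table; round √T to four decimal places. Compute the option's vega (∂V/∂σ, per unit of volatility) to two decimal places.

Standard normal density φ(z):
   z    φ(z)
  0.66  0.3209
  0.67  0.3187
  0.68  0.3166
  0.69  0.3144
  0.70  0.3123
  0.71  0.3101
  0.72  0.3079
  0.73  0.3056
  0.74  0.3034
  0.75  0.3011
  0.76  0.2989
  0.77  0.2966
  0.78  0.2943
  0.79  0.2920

117.00

σ√T = 0.44·√1 = 0.4400
d₁ = [ln(380/320) + (0.047 + 0.44²/2)·1] / 0.4400 = [0.1719 + 0.1438] / 0.4400 = 0.7174 which rounds to 0.72
√T = √1 = 1.0000
φ(d₁) = φ(0.72) = 0.3079
vega = S·φ(d₁)·√T = 380·0.3079·1.0000 = 117.0020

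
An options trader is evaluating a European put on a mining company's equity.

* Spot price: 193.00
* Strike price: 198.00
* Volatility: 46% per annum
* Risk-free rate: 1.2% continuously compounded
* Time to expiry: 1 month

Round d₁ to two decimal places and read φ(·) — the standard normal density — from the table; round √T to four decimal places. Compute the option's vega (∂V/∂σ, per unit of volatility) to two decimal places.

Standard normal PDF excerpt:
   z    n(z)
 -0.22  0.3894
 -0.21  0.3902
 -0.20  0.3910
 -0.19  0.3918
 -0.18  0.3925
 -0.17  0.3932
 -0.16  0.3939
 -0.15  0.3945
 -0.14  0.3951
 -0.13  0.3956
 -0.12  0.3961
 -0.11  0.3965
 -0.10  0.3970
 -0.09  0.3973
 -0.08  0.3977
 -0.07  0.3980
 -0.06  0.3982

σ√T = 0.46·√0.08333 = 0.1328
d₁ = [ln(193/198) + (0.012 + 0.46²/2)·0.08333] / 0.1328 = [-0.0256 + 0.0098] / 0.1328 = -0.1187 → -0.12
√T = √0.08333 = 0.2887
φ(d₁) = φ(-0.12) = 0.3961
vega = S·φ(d₁)·√T = 193·0.3961·0.2887 = 22.0703
(Vega is the same for a European call and put with the same parameters.)

22.07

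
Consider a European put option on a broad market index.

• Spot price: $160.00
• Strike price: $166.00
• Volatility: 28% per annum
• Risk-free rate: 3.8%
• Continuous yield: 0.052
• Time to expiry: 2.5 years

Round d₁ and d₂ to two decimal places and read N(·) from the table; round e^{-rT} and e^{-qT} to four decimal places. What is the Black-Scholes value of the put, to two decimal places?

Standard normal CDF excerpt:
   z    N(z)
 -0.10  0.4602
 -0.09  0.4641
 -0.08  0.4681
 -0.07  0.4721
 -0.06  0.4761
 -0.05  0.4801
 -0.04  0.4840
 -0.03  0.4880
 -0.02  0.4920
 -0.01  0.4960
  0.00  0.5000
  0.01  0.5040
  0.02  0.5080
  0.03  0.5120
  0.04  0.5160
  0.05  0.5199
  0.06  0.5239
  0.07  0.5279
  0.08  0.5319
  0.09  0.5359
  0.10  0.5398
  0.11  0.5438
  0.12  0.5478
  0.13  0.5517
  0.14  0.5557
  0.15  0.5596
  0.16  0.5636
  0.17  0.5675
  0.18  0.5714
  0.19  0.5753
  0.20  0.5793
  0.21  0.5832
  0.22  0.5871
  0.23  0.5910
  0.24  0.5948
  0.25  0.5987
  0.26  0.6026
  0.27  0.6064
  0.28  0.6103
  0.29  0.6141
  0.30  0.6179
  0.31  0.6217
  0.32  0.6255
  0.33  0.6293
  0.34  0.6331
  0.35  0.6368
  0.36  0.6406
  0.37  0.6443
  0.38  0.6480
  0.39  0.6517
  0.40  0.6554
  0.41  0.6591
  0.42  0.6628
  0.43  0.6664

$30.93

σ√T = 0.28·√2.5 = 0.4427
d₁ = [ln(160/166) + (0.038 − 0.052 + 0.28²/2)·2.5] / 0.4427 = [-0.0368 + 0.0630] / 0.4427 = 0.0591 ≈ 0.06
d₂ = d₁ − σ√T = 0.0591 − 0.4427 = -0.3836 ≈ -0.38
exp(−qT) = exp(−0.052·2.5) = 0.8781;  exp(−rT) = exp(−0.038·2.5) = 0.9094
P = 166·0.9094·N(0.38) − 160·0.8781·N(-0.06) = 166·0.9094·0.6480 − 160·0.8781·0.4761 = 97.8223 − 66.8901 = 30.9322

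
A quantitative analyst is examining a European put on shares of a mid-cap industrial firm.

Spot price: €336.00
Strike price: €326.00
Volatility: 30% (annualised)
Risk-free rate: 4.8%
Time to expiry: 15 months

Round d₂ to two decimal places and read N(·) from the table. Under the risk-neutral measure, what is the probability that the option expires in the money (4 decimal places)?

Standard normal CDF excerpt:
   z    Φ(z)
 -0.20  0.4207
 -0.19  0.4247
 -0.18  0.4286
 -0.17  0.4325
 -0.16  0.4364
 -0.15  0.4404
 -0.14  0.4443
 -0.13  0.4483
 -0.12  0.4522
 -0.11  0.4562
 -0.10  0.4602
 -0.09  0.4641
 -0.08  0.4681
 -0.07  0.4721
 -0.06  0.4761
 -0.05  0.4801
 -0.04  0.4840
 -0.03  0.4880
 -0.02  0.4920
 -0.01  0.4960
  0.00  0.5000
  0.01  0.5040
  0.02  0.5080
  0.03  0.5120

T = 1.25;  σ√T = 0.3354
d₁ = [ln(336/326) + (0.048 + 0.3²/2)·1.25] / 0.3354 = [0.0302 + 0.1162] / 0.3354 = 0.4367 which rounds to 0.44
d₂ = d₁ − σ√T = 0.4367 − 0.3354 = 0.1013 which rounds to 0.10
Risk-neutral Pr[S_T < K] = N(−d₂) = N(-0.10) = 0.4602

0.4602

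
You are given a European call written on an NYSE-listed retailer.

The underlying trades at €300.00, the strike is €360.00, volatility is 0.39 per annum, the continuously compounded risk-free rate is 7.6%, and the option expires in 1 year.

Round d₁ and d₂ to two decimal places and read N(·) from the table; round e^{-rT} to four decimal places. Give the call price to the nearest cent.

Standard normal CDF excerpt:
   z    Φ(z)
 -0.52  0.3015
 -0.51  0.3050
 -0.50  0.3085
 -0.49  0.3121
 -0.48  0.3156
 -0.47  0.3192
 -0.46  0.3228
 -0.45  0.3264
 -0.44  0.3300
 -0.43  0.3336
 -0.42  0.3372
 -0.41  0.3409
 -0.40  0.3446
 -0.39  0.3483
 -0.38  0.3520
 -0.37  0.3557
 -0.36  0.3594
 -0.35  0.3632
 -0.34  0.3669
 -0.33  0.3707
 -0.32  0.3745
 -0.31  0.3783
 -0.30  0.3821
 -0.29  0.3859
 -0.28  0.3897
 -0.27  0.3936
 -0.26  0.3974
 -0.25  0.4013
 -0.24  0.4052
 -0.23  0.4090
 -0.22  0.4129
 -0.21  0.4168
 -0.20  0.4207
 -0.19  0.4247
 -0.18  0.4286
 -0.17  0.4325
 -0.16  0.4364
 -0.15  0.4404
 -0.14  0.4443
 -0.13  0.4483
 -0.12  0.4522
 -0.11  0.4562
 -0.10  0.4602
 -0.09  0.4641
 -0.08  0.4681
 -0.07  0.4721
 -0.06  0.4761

σ√T = 0.39 × 1.0000 = 0.3900
d₁ = [ln(300/360) + (0.076 + 0.39²/2)·1] / 0.3900 = [-0.1823 + 0.1521] / 0.3900 = -0.0776 → -0.08
d₂ = d₁ − σ√T = -0.0776 − 0.3900 = -0.4676 → -0.47
exp(−rT) = exp(−0.076·1) = 0.9268
C = 300·N(-0.08) − 360·0.9268·N(-0.47) = 300·0.4681 − 360·0.9268·0.3192 = 140.4300 − 106.5004 = 33.9296

€33.93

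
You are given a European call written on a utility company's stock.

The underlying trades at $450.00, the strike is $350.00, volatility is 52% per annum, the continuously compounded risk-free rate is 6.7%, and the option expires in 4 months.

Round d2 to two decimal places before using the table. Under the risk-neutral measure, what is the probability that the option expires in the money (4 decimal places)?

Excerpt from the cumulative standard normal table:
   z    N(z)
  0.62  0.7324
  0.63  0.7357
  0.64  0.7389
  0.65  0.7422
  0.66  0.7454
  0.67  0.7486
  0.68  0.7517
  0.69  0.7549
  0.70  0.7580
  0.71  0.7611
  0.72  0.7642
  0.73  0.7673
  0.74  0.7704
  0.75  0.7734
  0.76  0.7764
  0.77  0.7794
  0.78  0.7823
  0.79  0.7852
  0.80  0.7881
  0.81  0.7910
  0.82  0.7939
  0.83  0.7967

T = 0.3333;  σ√T = 0.3002
ln(S/K) + (r + σ²/2)T = ln(450/350) + (0.067 + 0.52²/2)·0.3333 = 0.2513 + 0.0674 = 0.3187
d₁ = 0.3187 / 0.3002 = 1.0616 which rounds to 1.06
d₂ = d₁ − σ√T = 1.0616 − 0.3002 = 0.7614 which rounds to 0.76
Pr(exercise) under Q = N(d₂) = 0.7764

0.7764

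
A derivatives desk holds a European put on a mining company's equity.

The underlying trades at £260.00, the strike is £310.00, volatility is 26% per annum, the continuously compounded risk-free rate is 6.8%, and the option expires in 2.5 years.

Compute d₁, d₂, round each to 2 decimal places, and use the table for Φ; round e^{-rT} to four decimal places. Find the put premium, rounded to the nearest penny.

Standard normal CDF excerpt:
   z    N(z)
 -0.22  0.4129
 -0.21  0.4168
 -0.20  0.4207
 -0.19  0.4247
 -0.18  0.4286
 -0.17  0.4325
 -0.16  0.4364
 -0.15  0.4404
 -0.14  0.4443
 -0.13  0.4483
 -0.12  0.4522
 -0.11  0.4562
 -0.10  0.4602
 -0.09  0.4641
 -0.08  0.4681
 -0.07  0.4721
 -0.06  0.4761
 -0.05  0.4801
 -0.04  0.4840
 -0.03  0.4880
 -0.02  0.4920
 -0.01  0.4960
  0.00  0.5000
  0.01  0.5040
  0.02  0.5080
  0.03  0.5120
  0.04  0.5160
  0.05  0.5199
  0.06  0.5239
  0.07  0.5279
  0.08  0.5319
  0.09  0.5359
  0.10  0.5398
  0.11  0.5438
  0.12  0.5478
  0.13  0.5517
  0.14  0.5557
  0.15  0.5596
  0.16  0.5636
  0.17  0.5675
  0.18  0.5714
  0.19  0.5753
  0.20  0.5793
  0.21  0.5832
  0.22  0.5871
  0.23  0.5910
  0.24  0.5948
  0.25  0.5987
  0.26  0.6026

T = 2.5;  σ√T = 0.4111
ln(S/K) + (r + σ²/2)T = ln(260/310) + (0.068 + 0.26²/2)·2.5 = -0.1759 + 0.2545 = 0.0786
d₁ = 0.0786 / 0.4111 = 0.1912 → 0.19
d₂ = d₁ − σ√T = 0.1912 − 0.4111 = -0.2199 → -0.22
e^(−rT) = e^(−0.068·2.5) = 0.8437
N(−d₂) = N(0.22) = 0.5871;  N(−d₁) = N(-0.19) = 0.4247
P = 310·0.8437·0.5871 − 260·0.4247 = 153.5542 − 110.4220 = 43.1322

£43.13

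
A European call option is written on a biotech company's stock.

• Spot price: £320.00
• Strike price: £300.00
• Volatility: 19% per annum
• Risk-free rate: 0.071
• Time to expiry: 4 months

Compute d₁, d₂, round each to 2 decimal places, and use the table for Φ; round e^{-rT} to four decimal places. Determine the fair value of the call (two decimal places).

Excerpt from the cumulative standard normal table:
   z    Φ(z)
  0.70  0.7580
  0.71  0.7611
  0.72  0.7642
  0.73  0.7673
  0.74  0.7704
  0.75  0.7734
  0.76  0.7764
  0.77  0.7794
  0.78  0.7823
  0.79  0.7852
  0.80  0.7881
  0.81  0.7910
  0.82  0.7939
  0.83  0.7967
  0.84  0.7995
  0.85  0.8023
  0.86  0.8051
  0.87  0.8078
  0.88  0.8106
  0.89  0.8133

£31.04

σ√T = 0.19·√0.3333 = 0.1097
d₁ = [ln(320/300) + (0.071 + ½·0.19²)·0.3333] / (σ√T) = (0.0645 + 0.0297) / 0.1097 = 0.8589 → 0.86
d₂ = 0.8589 − 0.1097 = 0.7492 → 0.75
e^(−rT) = e^(−0.071·0.3333) = 0.9766
N(d₁) = N(0.86) = 0.8051;  N(d₂) = N(0.75) = 0.7734
C = 320·0.8051 − 300·0.9766·0.7734 = 257.6320 − 226.5907 = 31.0413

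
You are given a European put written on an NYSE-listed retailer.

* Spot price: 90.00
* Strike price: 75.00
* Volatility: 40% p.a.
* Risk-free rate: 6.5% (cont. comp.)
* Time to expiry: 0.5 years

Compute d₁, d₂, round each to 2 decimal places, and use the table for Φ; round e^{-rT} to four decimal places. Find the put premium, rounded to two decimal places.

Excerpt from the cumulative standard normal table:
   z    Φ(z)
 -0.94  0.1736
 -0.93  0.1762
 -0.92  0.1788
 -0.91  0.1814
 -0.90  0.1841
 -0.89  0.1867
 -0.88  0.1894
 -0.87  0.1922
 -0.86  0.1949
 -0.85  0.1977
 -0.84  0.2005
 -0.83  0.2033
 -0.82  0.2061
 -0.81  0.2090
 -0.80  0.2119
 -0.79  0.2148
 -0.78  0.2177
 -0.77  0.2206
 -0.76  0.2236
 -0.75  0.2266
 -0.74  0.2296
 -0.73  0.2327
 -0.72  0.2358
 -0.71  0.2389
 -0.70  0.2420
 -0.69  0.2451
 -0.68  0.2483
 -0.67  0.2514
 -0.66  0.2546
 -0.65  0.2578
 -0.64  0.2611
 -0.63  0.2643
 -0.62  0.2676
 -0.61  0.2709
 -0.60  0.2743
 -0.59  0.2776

2.86

T = 0.5;  σ√T = 0.2828
d₁ = [ln(90/75) + (0.065 + 0.4²/2)·0.5] / 0.2828 = [0.1823 + 0.0725] / 0.2828 = 0.9009 ⇒ 0.90
d₂ = d₁ − σ√T = 0.9009 − 0.2828 = 0.6181 ⇒ 0.62
exp(−rT) = exp(−0.065·0.5) = 0.9680
N(−d₂) = N(-0.62) = 0.2676;  N(−d₁) = N(-0.90) = 0.1841
P = 75·0.9680·0.2676 − 90·0.1841 = 19.4278 − 16.5690 = 2.8588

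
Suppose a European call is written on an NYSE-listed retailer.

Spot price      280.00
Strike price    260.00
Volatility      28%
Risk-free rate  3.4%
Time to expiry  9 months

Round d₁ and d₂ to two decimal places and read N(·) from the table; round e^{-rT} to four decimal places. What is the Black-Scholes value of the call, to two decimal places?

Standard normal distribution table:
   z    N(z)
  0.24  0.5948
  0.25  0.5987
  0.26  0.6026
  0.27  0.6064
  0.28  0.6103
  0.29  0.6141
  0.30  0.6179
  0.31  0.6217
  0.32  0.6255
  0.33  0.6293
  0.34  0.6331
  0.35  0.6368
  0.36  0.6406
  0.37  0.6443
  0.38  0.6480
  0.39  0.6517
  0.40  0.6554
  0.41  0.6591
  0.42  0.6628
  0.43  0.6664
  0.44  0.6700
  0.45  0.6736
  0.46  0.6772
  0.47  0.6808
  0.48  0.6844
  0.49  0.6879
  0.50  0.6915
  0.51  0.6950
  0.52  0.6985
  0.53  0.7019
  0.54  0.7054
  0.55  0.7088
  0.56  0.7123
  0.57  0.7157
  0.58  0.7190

T = 0.75;  σ√T = 0.2425
d₁ = [ln(280/260) + (0.034 + ½·0.28²)·0.75] / (σ√T) = (0.0741 + 0.0549) / 0.2425 = 0.5320 ≈ 0.53
d₂ = 0.5320 − 0.2425 = 0.2895 ≈ 0.29
e^(−rT) = e^(−0.034·0.75) = 0.9748
N(d₁) = N(0.53) = 0.7019;  N(d₂) = N(0.29) = 0.6141
C = 280·0.7019 − 260·0.9748·0.6141 = 196.5320 − 155.6424 = 40.8896

40.89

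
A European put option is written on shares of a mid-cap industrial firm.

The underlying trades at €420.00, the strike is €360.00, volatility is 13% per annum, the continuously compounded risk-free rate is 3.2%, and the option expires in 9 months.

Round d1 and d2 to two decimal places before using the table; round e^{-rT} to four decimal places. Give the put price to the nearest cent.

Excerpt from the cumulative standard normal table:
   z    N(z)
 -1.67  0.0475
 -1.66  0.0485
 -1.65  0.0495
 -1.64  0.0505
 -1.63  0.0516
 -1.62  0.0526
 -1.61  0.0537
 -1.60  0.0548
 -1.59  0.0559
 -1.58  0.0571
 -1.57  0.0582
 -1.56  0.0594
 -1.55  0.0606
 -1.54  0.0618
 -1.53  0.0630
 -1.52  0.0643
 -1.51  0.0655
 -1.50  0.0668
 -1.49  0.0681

€0.93

σ√T = 0.13·√0.75 = 0.1126
ln(S/K) + (r + σ²/2)T = ln(420/360) + (0.032 + 0.13²/2)·0.75 = 0.1542 + 0.0303 = 0.1845
d₁ = 0.1845 / 0.1126 = 1.6387 ⇒ 1.64
d₂ = d₁ − σ√T = 1.6387 − 0.1126 = 1.5261 ⇒ 1.53
exp(−rT) = exp(−0.032·0.75) = 0.9763
P = 360·0.9763·N(-1.53) − 420·N(-1.64) = 360·0.9763·0.0630 − 420·0.0505 = 22.1425 − 21.2100 = 0.9325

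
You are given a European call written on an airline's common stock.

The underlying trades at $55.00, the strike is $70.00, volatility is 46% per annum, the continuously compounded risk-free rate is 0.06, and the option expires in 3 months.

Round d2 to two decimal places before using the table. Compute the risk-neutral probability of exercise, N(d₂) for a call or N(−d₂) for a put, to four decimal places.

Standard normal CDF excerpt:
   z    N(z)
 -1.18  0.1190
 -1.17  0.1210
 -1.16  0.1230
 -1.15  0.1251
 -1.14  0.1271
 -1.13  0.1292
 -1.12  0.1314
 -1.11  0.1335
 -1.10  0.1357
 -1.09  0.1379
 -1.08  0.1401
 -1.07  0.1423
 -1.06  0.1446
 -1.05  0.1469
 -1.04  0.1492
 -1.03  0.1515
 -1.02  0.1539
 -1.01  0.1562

0.1357

σ√T = 0.46·√0.25 = 0.2300
ln(S/K) + (r + σ²/2)T = ln(55/70) + (0.06 + 0.46²/2)·0.25 = -0.2412 + 0.0415 = -0.1997
d₁ = -0.1997 / 0.2300 = -0.8683 ≈ -0.87
d₂ = d₁ − σ√T = -0.8683 − 0.2300 = -1.0983 ≈ -1.10
Risk-neutral Pr[S_T > K] = N(d₂) = N(-1.10) = 0.1357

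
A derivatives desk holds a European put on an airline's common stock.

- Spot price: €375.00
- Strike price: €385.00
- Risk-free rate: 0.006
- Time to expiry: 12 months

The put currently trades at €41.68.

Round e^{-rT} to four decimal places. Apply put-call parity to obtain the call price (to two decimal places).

€33.99

e^(−rT) = e^(−0.006·1) = 0.9940
Put-call parity: C − P = S − K·e^(−rT) = 375 − 385·0.9940 = 375 − 382.6900 = -7.6900
C = P + (C − P) = 41.68 + (-7.6900) = 33.9900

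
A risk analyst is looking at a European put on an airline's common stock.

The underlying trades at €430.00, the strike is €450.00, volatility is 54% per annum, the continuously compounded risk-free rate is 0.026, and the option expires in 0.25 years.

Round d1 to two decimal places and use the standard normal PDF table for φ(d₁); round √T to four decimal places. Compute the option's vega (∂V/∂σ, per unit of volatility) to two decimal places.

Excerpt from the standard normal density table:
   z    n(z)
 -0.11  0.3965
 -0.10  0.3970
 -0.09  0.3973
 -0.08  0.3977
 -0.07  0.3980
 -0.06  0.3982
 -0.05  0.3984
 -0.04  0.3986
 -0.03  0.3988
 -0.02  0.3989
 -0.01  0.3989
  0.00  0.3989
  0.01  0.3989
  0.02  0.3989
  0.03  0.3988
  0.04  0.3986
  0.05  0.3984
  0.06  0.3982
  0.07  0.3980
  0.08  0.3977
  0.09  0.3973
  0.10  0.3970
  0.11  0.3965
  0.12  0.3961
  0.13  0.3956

85.76

T = 0.25;  σ√T = 0.2700
d₁ = [ln(430/450) + (0.026 + ½·0.54²)·0.25] / (σ√T) = (-0.0455 + 0.0430) / 0.2700 = -0.0093 → -0.01
√T = √0.25 = 0.5000
φ(d₁) = φ(-0.01) = 0.3989
vega = S·φ(d₁)·√T = 430·0.3989·0.5000 = 85.7635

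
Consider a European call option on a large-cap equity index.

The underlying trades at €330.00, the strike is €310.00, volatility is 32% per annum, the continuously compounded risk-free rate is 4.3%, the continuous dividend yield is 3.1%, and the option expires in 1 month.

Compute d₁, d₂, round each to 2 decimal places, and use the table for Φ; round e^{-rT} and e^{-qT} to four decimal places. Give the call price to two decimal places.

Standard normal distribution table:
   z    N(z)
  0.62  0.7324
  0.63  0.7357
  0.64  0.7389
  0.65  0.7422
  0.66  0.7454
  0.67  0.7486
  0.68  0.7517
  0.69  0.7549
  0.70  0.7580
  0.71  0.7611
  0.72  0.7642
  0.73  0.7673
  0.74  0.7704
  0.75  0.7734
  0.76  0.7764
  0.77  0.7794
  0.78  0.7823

€24.32

σ√T = 0.32 × 0.2887 = 0.0924
d₁ = [ln(330/310) + (0.043 − 0.031 + 0.32²/2)·0.08333] / 0.0924 = [0.0625 + 0.0053] / 0.0924 = 0.7338 → 0.73
d₂ = d₁ − σ√T = 0.7338 − 0.0924 = 0.6414 → 0.64
exp(−qT) = exp(−0.031·0.08333) = 0.9974;  exp(−rT) = exp(−0.043·0.08333) = 0.9964
N(d₁) = N(0.73) = 0.7673;  N(d₂) = N(0.64) = 0.7389
C = 330·0.9974·0.7673 − 310·0.9964·0.7389 = 252.5507 − 228.2344 = 24.3163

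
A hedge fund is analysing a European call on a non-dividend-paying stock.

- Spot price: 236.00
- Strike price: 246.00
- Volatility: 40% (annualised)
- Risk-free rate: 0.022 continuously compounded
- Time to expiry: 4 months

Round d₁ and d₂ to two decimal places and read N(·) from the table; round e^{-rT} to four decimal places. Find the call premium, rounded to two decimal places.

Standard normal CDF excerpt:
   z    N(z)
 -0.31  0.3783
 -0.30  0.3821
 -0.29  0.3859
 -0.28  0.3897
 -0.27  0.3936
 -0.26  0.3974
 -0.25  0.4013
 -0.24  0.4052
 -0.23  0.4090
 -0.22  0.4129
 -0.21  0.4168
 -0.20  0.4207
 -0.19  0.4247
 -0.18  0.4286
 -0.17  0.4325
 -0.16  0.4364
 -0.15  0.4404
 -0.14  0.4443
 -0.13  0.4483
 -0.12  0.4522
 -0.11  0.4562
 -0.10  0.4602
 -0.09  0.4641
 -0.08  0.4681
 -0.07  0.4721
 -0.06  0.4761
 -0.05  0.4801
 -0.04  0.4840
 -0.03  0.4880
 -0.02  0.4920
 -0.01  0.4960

18.12

σ√T = 0.4·√0.3333 = 0.2309
ln(S/K) + (r + σ²/2)T = ln(236/246) + (0.022 + 0.4²/2)·0.3333 = -0.0415 + 0.0340 = -0.0075
d₁ = -0.0075 / 0.2309 = -0.0325 which rounds to -0.03
d₂ = d₁ − σ√T = -0.0325 − 0.2309 = -0.2634 which rounds to -0.26
exp(−rT) = exp(−0.022·0.3333) = 0.9927
C = 236·N(-0.03) − 246·0.9927·N(-0.26) = 236·0.4880 − 246·0.9927·0.3974 = 115.1680 − 97.0467 = 18.1213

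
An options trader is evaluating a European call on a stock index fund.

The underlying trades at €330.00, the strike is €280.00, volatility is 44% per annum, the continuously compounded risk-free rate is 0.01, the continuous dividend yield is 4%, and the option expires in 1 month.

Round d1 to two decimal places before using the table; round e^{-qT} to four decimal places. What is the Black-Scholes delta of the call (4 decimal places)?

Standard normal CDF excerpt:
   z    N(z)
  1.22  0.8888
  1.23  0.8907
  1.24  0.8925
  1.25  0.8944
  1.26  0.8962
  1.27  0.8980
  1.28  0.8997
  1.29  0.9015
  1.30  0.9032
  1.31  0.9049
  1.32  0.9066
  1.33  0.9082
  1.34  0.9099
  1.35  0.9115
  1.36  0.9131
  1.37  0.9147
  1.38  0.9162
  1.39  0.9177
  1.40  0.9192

0.9069

σ√T = 0.44·√0.08333 = 0.1270
ln(S/K) + (r − q + σ²/2)T = ln(330/280) + (0.01 − 0.04 + 0.44²/2)·0.08333 = 0.1643 + 0.0056 = 0.1699
d₁ = 0.1699 / 0.1270 = 1.3374 ⇒ 1.34
N(d₁) = N(1.34) = 0.9099
Δ_call = exp(−qT)·N(d₁) = 0.9967·0.9099 = 0.9069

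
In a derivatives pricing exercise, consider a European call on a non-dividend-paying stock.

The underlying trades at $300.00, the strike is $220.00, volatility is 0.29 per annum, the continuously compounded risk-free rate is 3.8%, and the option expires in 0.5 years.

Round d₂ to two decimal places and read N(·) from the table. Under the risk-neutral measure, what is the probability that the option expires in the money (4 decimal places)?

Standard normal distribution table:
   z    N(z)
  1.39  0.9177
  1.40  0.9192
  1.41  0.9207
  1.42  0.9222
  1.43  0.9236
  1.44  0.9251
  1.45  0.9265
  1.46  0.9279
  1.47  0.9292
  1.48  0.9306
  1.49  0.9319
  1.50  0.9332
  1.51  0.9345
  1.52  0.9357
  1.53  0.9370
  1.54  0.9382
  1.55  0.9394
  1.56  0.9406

T = 0.5;  σ√T = 0.2051
ln(S/K) + (r + σ²/2)T = ln(300/220) + (0.038 + 0.29²/2)·0.5 = 0.3102 + 0.0400 = 0.3502
d₁ = 0.3502 / 0.2051 = 1.7077 ⇒ 1.71
d₂ = d₁ − σ√T = 1.7077 − 0.2051 = 1.5026 ⇒ 1.50
Pr(exercise) under Q = N(d₂) = 0.9332

0.9332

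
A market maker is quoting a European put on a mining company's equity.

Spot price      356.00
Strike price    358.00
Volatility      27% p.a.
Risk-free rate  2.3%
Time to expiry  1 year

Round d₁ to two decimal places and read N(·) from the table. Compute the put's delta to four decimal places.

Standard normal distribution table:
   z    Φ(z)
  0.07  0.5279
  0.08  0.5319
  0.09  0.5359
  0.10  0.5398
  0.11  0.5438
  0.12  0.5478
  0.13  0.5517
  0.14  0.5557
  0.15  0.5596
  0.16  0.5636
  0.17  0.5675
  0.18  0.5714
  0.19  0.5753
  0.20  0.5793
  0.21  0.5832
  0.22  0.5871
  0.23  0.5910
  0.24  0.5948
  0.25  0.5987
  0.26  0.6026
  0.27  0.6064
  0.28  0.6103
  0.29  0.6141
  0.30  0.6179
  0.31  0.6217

T = 1;  σ√T = 0.2700
d₁ = [ln(356/358) + (0.023 + 0.27²/2)·1] / 0.2700 = [-0.0056 + 0.0595] / 0.2700 = 0.1994 which rounds to 0.20
N(d₁) = N(0.20) = 0.5793
Δ_put = N(d₁) − 1 = 0.5793 − 1 = -0.4207

-0.4207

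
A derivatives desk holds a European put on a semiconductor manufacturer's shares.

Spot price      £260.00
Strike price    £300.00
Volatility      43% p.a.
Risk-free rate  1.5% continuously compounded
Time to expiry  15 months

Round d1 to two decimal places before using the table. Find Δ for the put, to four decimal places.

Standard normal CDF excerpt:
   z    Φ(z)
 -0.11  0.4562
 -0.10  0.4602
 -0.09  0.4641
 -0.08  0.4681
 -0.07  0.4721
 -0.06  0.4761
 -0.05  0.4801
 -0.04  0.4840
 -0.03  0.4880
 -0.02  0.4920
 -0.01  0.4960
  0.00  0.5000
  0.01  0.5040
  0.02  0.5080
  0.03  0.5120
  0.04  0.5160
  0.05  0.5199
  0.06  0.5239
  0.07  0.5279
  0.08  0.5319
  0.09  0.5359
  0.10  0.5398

σ√T = 0.43·√1.25 = 0.4808
d₁ = [ln(260/300) + (0.015 + 0.43²/2)·1.25] / 0.4808 = [-0.1431 + 0.1343] / 0.4808 = -0.0183 ≈ -0.02
N(d₁) = N(-0.02) = 0.4920
Δ_put = N(d₁) − 1 = 0.4920 − 1 = -0.5080

-0.5080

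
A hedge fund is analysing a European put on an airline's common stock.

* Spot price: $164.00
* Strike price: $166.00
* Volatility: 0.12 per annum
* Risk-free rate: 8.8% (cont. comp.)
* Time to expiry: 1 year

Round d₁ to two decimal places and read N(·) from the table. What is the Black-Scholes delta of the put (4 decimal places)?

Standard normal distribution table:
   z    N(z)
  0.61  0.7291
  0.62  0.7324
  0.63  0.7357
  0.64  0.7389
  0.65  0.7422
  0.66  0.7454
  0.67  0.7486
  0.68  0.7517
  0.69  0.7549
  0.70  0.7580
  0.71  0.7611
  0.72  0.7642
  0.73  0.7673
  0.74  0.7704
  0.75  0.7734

T = 1;  σ√T = 0.1200
d₁ = [ln(164/166) + (0.088 + 0.12²/2)·1] / 0.1200 = [-0.0121 + 0.0952] / 0.1200 = 0.6923 ≈ 0.69
N(d₁) = N(0.69) = 0.7549
Δ_put = N(d₁) − 1 = 0.7549 − 1 = -0.2451

-0.2451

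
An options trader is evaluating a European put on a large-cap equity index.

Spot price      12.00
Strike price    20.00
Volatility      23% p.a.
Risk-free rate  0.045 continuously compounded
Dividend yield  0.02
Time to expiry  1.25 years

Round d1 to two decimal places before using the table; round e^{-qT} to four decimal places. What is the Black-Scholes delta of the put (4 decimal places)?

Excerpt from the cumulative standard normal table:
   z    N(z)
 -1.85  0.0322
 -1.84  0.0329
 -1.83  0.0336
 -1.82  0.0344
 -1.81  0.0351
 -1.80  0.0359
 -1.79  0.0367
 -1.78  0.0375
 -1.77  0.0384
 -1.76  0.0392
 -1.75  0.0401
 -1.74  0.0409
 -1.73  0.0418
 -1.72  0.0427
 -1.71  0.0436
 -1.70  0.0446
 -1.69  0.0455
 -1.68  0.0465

-0.9354

σ√T = 0.23·√1.25 = 0.2571
ln(S/K) + (r − q + σ²/2)T = ln(12/20) + (0.045 − 0.02 + 0.23²/2)·1.25 = -0.5108 + 0.0643 = -0.4465
d₁ = -0.4465 / 0.2571 = -1.7364 which rounds to -1.74
N(d₁) = N(-1.74) = 0.0409
Δ_put = exp(−qT)·(N(d₁) − 1) = 0.9753·(0.0409 − 1) = -0.9354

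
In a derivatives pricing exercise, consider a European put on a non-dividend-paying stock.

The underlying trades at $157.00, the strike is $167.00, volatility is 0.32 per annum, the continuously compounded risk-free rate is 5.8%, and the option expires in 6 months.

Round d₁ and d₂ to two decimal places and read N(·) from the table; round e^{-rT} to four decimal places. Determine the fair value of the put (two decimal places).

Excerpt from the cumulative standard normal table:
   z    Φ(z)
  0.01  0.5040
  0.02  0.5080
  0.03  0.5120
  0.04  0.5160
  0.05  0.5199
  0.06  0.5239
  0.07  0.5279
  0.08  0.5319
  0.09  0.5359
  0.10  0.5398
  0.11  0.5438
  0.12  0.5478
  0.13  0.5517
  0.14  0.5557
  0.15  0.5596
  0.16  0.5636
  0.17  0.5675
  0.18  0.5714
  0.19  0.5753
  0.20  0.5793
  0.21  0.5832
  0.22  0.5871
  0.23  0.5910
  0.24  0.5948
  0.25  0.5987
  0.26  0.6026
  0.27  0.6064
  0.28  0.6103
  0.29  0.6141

σ√T = 0.32·√0.5 = 0.2263
d₁ = [ln(157/167) + (0.058 + 0.32²/2)·0.5] / 0.2263 = [-0.0617 + 0.0546] / 0.2263 = -0.0316 → -0.03
d₂ = d₁ − σ√T = -0.0316 − 0.2263 = -0.2579 → -0.26
exp(−rT) = exp(−0.058·0.5) = 0.9714
P = 167·0.9714·N(0.26) − 157·N(0.03) = 167·0.9714·0.6026 − 157·0.5120 = 97.7561 − 80.3840 = 17.3721

$17.37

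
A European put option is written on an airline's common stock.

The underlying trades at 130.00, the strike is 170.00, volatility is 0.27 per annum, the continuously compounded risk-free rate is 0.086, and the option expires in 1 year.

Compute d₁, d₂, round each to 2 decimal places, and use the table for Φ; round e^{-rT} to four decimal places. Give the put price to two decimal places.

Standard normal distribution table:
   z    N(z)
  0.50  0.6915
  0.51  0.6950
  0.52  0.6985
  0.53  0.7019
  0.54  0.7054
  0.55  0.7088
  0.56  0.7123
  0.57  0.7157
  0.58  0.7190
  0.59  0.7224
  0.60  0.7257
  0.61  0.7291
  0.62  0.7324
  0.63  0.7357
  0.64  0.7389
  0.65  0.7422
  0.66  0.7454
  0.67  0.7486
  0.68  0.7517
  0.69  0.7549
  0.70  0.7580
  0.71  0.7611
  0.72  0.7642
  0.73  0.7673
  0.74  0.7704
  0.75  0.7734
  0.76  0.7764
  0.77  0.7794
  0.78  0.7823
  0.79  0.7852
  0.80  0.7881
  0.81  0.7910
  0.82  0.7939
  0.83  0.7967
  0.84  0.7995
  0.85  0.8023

31.69

σ√T = 0.27·√1 = 0.2700
d₁ = [ln(130/170) + (0.086 + ½·0.27²)·1] / (σ√T) = (-0.2683 + 0.1225) / 0.2700 = -0.5401 → -0.54
d₂ = -0.5401 − 0.2700 = -0.8101 → -0.81
e^(−rT) = e^(−0.086·1) = 0.9176
P = 170·0.9176·N(0.81) − 130·N(0.54) = 170·0.9176·0.7910 − 130·0.7054 = 123.3897 − 91.7020 = 31.6877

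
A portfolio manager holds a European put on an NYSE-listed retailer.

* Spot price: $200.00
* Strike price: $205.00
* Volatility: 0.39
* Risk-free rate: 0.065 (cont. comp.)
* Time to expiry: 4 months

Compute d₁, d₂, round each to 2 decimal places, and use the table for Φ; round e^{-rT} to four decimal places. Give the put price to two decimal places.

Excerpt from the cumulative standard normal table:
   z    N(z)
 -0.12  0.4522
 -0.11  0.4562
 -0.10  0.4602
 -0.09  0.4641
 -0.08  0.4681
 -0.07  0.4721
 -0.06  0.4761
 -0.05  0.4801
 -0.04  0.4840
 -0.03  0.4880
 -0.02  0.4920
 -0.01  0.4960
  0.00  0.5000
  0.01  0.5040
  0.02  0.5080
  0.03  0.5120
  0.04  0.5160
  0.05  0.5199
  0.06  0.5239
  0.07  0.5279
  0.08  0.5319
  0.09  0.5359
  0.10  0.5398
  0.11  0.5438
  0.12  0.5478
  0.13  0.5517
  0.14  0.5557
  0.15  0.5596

$18.64

T = 0.3333;  σ√T = 0.2252
ln(S/K) + (r + σ²/2)T = ln(200/205) + (0.065 + 0.39²/2)·0.3333 = -0.0247 + 0.0470 = 0.0223
d₁ = 0.0223 / 0.2252 = 0.0991 ≈ 0.10
d₂ = d₁ − σ√T = 0.0991 − 0.2252 = -0.1260 ≈ -0.13
e^(−rT) = e^(−0.065·0.3333) = 0.9786
N(−d₂) = N(0.13) = 0.5517;  N(−d₁) = N(-0.10) = 0.4602
P = 205·0.9786·0.5517 − 200·0.4602 = 110.6782 − 92.0400 = 18.6382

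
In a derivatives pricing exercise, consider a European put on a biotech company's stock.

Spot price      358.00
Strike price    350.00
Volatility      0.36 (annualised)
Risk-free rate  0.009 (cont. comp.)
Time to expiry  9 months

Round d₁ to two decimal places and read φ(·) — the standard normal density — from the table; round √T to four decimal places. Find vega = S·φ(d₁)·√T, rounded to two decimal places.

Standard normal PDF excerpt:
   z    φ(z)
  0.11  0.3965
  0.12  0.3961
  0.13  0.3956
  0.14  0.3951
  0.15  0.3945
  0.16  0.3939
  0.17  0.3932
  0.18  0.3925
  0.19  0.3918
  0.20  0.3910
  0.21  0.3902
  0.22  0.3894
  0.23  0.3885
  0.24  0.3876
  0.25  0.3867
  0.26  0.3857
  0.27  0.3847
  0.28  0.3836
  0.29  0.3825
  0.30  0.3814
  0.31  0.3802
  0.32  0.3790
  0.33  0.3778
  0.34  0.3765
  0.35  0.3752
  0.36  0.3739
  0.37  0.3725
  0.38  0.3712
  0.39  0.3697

σ√T = 0.36 × 0.8660 = 0.3118
d₁ = [ln(358/350) + (0.009 + 0.36²/2)·0.75] / 0.3118 = [0.0226 + 0.0553] / 0.3118 = 0.2500 which rounds to 0.25
√T = √0.75 = 0.8660
φ(d₁) = φ(0.25) = 0.3867
vega = S·φ(d₁)·√T = 358·0.3867·0.8660 = 119.8878
(Call and put vega coincide under Black-Scholes.)

119.89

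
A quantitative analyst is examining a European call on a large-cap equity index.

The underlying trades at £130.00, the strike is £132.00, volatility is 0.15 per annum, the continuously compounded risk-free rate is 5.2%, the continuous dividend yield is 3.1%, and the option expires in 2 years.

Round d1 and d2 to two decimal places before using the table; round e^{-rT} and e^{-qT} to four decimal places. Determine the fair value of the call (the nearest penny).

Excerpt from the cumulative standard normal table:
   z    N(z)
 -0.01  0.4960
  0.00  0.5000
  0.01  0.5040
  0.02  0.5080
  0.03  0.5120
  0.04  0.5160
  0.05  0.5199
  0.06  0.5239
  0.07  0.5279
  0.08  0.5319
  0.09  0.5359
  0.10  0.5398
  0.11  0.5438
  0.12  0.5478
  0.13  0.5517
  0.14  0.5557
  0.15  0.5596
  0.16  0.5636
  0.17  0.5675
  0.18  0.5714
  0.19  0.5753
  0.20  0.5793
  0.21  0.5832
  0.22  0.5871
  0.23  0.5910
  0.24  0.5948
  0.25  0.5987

σ√T = 0.15 × 1.4142 = 0.2121
d₁ = [ln(130/132) + (0.052 − 0.031 + ½·0.15²)·2] / (σ√T) = (-0.0153 + 0.0645) / 0.2121 = 0.2321 → 0.23
d₂ = 0.2321 − 0.2121 = 0.0200 → 0.02
exp(−qT) = exp(−0.031·2) = 0.9399;  exp(−rT) = exp(−0.052·2) = 0.9012
N(d₁) = N(0.23) = 0.5910;  N(d₂) = N(0.02) = 0.5080
C = 130·0.9399·0.5910 − 132·0.9012·0.5080 = 72.2125 − 60.4309 = 11.7816

£11.78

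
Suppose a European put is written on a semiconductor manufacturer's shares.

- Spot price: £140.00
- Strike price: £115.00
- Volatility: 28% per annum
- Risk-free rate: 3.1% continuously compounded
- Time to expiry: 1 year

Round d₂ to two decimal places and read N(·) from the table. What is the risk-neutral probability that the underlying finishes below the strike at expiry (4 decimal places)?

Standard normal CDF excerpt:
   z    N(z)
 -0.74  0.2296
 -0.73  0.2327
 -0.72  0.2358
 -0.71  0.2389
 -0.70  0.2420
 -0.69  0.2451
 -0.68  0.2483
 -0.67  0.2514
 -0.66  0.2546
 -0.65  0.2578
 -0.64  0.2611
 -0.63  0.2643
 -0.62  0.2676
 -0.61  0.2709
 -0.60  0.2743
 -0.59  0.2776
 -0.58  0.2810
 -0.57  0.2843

0.2514

σ√T = 0.28 × 1.0000 = 0.2800
ln(S/K) + (r + σ²/2)T = ln(140/115) + (0.031 + 0.28²/2)·1 = 0.1967 + 0.0702 = 0.2669
d₁ = 0.2669 / 0.2800 = 0.9533 ≈ 0.95
d₂ = d₁ − σ√T = 0.9533 − 0.2800 = 0.6733 ≈ 0.67
Pr(exercise) under Q = N(−d₂) = N(-0.67) = 0.2514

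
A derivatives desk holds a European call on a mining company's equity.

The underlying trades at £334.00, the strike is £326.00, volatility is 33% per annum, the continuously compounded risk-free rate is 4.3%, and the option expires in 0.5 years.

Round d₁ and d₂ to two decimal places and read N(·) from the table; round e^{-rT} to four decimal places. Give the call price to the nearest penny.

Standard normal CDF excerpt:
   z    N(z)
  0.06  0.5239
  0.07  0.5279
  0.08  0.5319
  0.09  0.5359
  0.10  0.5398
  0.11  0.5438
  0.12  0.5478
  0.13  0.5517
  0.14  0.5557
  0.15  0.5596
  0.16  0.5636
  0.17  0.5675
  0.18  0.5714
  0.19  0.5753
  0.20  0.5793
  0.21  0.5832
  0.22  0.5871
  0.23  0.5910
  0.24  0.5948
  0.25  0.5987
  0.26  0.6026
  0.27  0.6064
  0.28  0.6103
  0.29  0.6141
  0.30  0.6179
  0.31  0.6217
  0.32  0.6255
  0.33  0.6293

σ√T = 0.33 × 0.7071 = 0.2333
ln(S/K) + (r + σ²/2)T = ln(334/326) + (0.043 + 0.33²/2)·0.5 = 0.0242 + 0.0487 = 0.0730
d₁ = 0.0730 / 0.2333 = 0.3127 → 0.31
d₂ = d₁ − σ√T = 0.3127 − 0.2333 = 0.0794 → 0.08
e^(−rT) = e^(−0.043·0.5) = 0.9787
N(d₁) = N(0.31) = 0.6217;  N(d₂) = N(0.08) = 0.5319
C = 334·0.6217 − 326·0.9787·0.5319 = 207.6478 − 169.7060 = 37.9418

£37.94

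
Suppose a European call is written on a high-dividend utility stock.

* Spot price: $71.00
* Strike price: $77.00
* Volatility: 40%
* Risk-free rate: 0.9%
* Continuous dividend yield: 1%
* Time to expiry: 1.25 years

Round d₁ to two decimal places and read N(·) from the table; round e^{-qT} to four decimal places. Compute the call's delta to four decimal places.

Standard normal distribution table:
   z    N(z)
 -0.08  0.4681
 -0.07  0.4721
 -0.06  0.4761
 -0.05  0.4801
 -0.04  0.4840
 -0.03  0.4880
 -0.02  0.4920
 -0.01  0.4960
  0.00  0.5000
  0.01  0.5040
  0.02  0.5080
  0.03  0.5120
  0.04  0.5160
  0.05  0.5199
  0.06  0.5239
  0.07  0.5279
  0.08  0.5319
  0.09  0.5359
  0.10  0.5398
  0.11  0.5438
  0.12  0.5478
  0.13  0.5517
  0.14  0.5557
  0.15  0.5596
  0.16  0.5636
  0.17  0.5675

T = 1.25;  σ√T = 0.4472
d₁ = [ln(71/77) + (0.009 − 0.01 + ½·0.4²)·1.25] / (σ√T) = (-0.0811 + 0.0988) / 0.4472 = 0.0394 ⇒ 0.04
N(d₁) = N(0.04) = 0.5160
Δ_call = e^(−qT)·N(d₁) = 0.9876·0.5160 = 0.5096

0.5096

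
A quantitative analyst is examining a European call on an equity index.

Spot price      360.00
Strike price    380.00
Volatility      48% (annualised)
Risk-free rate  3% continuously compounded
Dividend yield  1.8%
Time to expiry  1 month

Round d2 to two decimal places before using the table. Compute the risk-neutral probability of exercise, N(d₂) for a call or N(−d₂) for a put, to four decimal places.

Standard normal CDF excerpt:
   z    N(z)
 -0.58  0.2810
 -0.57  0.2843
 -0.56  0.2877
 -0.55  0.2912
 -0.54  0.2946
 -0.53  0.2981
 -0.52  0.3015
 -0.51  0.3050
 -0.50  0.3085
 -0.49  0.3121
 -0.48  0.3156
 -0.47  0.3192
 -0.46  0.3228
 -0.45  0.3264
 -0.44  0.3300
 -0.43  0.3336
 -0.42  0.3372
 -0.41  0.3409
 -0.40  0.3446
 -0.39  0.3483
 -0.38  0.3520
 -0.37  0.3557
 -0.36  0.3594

0.3264

σ√T = 0.48·√0.08333 = 0.1386
d₁ = [ln(360/380) + (0.03 − 0.018 + 0.48²/2)·0.08333] / 0.1386 = [-0.0541 + 0.0106] / 0.1386 = -0.3137 → -0.31
d₂ = d₁ − σ√T = -0.3137 − 0.1386 = -0.4523 → -0.45
Risk-neutral Pr[S_T > K] = N(d₂) = N(-0.45) = 0.3264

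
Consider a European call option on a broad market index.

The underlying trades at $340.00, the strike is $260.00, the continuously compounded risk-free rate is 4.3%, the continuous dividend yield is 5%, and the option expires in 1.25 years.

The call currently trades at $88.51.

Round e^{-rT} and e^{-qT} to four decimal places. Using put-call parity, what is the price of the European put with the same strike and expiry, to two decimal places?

$15.52

exp(−qT) = exp(−0.05·1.25) = 0.9394;  exp(−rT) = exp(−0.043·1.25) = 0.9477
Put-call parity: C − P = S·e^(−qT) − K·e^(−rT) = 340·0.9394 − 260·0.9477 = 319.3960 − 246.4020 = 72.9940
P = C − (C − P) = 88.51 − (72.9940) = 15.5160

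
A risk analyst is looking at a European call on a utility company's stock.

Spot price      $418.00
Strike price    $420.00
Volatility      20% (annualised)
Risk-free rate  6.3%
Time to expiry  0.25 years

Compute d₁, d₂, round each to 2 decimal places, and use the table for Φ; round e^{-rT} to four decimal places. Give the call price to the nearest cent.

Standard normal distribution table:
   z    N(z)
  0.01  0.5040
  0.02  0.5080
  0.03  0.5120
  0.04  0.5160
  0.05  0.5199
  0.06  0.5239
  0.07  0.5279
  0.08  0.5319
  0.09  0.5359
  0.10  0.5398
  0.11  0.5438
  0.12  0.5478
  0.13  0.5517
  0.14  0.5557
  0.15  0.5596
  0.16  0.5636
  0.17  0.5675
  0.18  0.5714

T = 0.25;  σ√T = 0.1000
ln(S/K) + (r + σ²/2)T = ln(418/420) + (0.063 + 0.2²/2)·0.25 = -0.0048 + 0.0208 = 0.0160
d₁ = 0.0160 / 0.1000 = 0.1598 ⇒ 0.16
d₂ = d₁ − σ√T = 0.1598 − 0.1000 = 0.0598 ⇒ 0.06
exp(−rT) = exp(−0.063·0.25) = 0.9844
N(d₁) = N(0.16) = 0.5636;  N(d₂) = N(0.06) = 0.5239
C = 418·0.5636 − 420·0.9844·0.5239 = 235.5848 − 216.6054 = 18.9794

$18.98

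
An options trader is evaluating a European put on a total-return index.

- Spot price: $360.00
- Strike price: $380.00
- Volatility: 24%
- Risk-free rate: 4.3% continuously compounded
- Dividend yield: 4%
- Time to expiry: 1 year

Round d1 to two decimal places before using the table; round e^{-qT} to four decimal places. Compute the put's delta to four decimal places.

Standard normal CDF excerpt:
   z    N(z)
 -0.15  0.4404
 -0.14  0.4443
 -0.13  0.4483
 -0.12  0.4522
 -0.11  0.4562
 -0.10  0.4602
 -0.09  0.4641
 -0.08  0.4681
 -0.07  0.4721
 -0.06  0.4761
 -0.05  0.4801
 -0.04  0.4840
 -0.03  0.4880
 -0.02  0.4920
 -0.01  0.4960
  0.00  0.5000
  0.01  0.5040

-0.5149

σ√T = 0.24·√1 = 0.2400
d₁ = [ln(360/380) + (0.043 − 0.04 + ½·0.24²)·1] / (σ√T) = (-0.0541 + 0.0318) / 0.2400 = -0.0928 ⇒ -0.09
N(d₁) = N(-0.09) = 0.4641
Δ_put = exp(−qT)·(N(d₁) − 1) = 0.9608·(0.4641 − 1) = -0.5149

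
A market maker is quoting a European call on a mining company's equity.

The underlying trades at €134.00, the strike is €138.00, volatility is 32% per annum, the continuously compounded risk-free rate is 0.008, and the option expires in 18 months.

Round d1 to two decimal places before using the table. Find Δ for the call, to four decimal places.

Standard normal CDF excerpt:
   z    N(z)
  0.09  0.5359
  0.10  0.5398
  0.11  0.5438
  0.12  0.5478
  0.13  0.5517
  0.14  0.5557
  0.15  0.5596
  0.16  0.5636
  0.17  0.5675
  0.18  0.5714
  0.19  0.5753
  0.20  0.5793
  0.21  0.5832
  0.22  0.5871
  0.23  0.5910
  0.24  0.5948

0.5596

T = 1.5;  σ√T = 0.3919
ln(S/K) + (r + σ²/2)T = ln(134/138) + (0.008 + 0.32²/2)·1.5 = -0.0294 + 0.0888 = 0.0594
d₁ = 0.0594 / 0.3919 = 0.1515 ≈ 0.15
N(d₁) = N(0.15) = 0.5596
Δ_call = N(d₁) = 0.5596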